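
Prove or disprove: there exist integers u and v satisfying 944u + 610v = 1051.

Both 944 and 610 are divisible by gcd(944, 610) = 2, hence so is any combination 944u + 610v.
But 1051 = 2·525 + 1, so 2 ∤ 1051.
So the equation is unsolvable over ℤ.

No such integers exist.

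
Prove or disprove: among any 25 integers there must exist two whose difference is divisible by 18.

Partition the integers by their residue mod 18; there are 18 classes.
Placing 25 integers into 18 classes, some class receives at least two — say a and b.
Their difference a − b is then a multiple of 18.

True.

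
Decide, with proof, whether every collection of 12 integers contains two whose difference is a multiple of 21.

Take the 12 consecutive integers 51, 52, …, 62: their residues mod 21 are all distinct because 12 ≤ 21.
Any two of them differ by at most 11 < 21 and by at least 1, so no difference is a multiple of 21.

No; for instance {51, 52, 53, 54, 55, 56, 57, 58, 59, 60, 61, 62} is a counterexample.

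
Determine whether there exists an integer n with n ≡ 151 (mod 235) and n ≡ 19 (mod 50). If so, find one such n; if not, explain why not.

There is no such integer.

gcd(235, 50) = 5. If n ≡ 151 (mod 235) and n ≡ 19 (mod 50), then n ≡ 151 (mod 5) and n ≡ 19 (mod 5).
These are incompatible: 151 − 19 = 132 is not divisible by 5.
Hence the system has no solution.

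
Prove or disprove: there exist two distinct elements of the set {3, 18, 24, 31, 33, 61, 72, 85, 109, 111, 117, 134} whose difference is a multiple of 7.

3 and 24 are such a pair.

Reduce each element mod 7: 3↦3, 18↦4, 24↦3, 31↦3, 33↦5, 61↦5, 72↦2, 85↦1, 109↦4, 111↦6, 117↦5, 134↦1. The residue 3 repeats (at 3 and 24), and 24 − 3 = 21 = 3·7.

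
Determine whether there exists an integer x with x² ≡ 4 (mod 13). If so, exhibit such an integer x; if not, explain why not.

x = 2

Take x = 2. Then 2² = 4, and since 0 ≤ 4 < 13 this is already reduced: 2² ≡ 4 (mod 13).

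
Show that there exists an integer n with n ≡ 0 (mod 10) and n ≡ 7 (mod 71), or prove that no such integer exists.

n = 220

gcd(10, 71) = 1, so the Chinese Remainder Theorem guarantees exactly one residue class mod 710 satisfying both.
Write n = 0 + 10t and require 0 + 10t ≡ 7 (mod 71), i.e. 10t ≡ 7 (mod 71).
Note 10·64 = 640 ≡ 1 (mod 71) (as 640 − 1 = 9·71), so 10⁻¹ ≡ 64.
Multiplying by 64: t ≡ 64·7 = 448 ≡ 22 (mod 71).
Taking t = 22 gives n = 0 + 10·22 = 220.
Indeed 220 ≡ 0 (mod 10) and 220 ≡ 7 (mod 71).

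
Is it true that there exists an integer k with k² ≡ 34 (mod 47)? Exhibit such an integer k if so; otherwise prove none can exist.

k = 38

Take k = 38. Then 38² = 1444 = 30·47 + 34, so 38² ≡ 34 (mod 47).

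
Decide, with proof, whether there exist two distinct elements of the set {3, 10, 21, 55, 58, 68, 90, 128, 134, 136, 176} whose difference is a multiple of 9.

Yes: 3 and 21.

Reduce each element mod 9: 3↦3, 10↦1, 21↦3, 55↦1, 58↦4, 68↦5, 90↦0, 128↦2, 134↦8, 136↦1, 176↦5. The residue 3 repeats (at 3 and 21), and 21 − 3 = 18 = 2·9.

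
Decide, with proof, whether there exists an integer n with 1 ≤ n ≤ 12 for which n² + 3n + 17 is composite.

n = 2

At n = 2: 2² + 3·2 + 17 = 27 = 3·9, which is composite.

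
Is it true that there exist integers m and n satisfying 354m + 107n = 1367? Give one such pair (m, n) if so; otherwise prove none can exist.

m = 9, n = -17

354 and 107 are coprime, so 354m + 107n ranges over all of ℤ.
Euclidean algorithm: 354 = 3·107 + 33, 107 = 3·33 + 8, 33 = 4·8 + 1, 8 = 8·1 + 0.
Unwinding: 1 = 33 − 4·8 = 33 − 4·(107 − 3·33) = −4·107 + 13·33 = −4·107 + 13·(354 − 3·107) = 13·354 − 43·107, i.e. 354·13 + 107·(-43) = 1.
Scaling by 1367 gives the particular solution (m, n) = (17771, -58781).
The general solution is m = 17771 + 107k, n = -58781 − 354k; taking k = -166 gives the smaller pair m = 9, n = -17.
Indeed 354·9 + 107·(-17) = 3186 − 1819 = 1367.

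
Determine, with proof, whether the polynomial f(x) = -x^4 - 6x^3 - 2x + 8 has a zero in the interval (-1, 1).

f(-1) = 15 and f(1) = -1, which have opposite signs.
f is continuous everywhere (it is a polynomial), in particular on [-1, 1].
By the Intermediate Value Theorem f must vanish at some point of (-1, 1).

Such a root exists.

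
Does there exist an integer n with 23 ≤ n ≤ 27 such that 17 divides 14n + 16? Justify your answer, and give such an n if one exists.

No, no such integer n in that range exists.

The values of 14n + 16 for n = 23, 24, …, 27 are 338, 352, 366, 380, 394; reduced mod 17 these are 15, 12, 9, 6, 3.
None is 0, so 17 never divides 14n + 16 on this range.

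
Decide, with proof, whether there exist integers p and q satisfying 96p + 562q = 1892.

Every value of 96p + 562q is a multiple of gcd(96, 562) = 2; since 2 ∣ 1892, solutions exist.
Dividing through by 2 reduces the equation to 48p + 281q = 946.
Run the Euclidean algorithm on 281 and 48: 281 = 5·48 + 41, 48 = 1·41 + 7, 41 = 5·7 + 6, 7 = 1·6 + 1, 6 = 6·1 + 0.
Working back up the chain: 1 = 7 − 1·6 = 7 − (41 − 5·7) = −41 + 6·7 = −41 + 6·(48 − 1·41) = 6·48 − 7·41 = 6·48 − 7·(281 − 5·48) = −7·281 + 41·48. So 48·41 + 281·(-7) = 1.
Multiplying through by 946: p = 41·946 = 38786, q = (-7)·946 = -6622 is a solution.
Shifting by a multiple of (281, −48) keeps it a solution: p = 38786 − 138·281 = 8, q = -6622 + 138·48 = 2.
Check: 96·8 + 562·2 = 768 + 1124 = 1892. ✓

p = 8, q = 2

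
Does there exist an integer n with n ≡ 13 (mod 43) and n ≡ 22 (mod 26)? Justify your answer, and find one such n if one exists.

n = 1088

Since 43 and 26 share no common factor, CRT says the pair of congruences has a solution (unique mod 1118).
Any solution of the first congruence is n = 13 + 43t; substituting into the second, 43t ≡ 22 − 13 ≡ 9 (mod 26).
43 ≡ 17 (mod 26), so this reads 17t ≡ 9 (mod 26). To invert 17 modulo 26: 26 = 1·17 + 9, 17 = 1·9 + 8, 9 = 1·8 + 1, 8 = 8·1 + 0, and unwinding, 1 = 9 − 1·8 = 9 − (17 − 1·9) = −17 + 2·9 = −17 + 2·(26 − 1·17) = 2·26 − 3·17. Thus 17⁻¹ ≡ -3 ≡ 23 (mod 26).
Therefore t ≡ 23·9 = 207 ≡ 25 (mod 26).
Taking t = 25 gives n = 13 + 43·25 = 1088.
Verify: 1088 = 25·43 + 13 and 1088 = 41·26 + 22. ✓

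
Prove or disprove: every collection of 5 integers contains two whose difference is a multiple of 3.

Partition the integers by their residue mod 3; there are 3 classes.
Since 5 > 3, two of the 5 integers must share a residue class by the pigeonhole principle; call them a and b.
Their difference a − b is then a multiple of 3.

Yes, this is always true.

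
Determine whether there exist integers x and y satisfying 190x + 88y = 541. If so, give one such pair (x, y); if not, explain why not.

gcd(190, 88) = 2, so every integer of the form 190x + 88y is a multiple of 2.
But 541 is not a multiple of 2 (it leaves remainder 1).
Therefore 190x + 88y = 541 has no solution in integers.

No, no such integers exist.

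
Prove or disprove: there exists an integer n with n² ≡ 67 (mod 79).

Take n = 64. Then 64² = 4096 = 51·79 + 67, so 64² ≡ 67 (mod 79).

n = 64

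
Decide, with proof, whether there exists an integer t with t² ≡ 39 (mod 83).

No, no such integer exists.

Apply Euler's criterion with the prime 83: 39 is a quadratic residue iff 39^41 ≡ 1 (mod 83), and a non-residue iff it is ≡ −1.
Repeated squaring mod 83: 39^2 = 1521 ≡ 27; 39^4 ≡ 27² = 729 ≡ 65; 39^8 ≡ 65² = 4225 ≡ 75; 39^16 ≡ 75² = 5625 ≡ 64; 39^32 ≡ 64² = 4096 ≡ 29.
Since 41 = 32 + 8 + 1, 39^41 ≡ 29 · 75 · 39; multiplying out mod 83: 29·75 = 2175 ≡ 17, then 17·39 = 663 ≡ 82. Thus 39^41 ≡ 82 ≡ −1 (mod 83).
The value −1 means 39 is a non-residue modulo 83, so t² ≡ 39 (mod 83) is impossible.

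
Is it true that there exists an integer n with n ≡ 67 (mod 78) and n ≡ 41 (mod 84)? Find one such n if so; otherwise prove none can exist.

No such integer exists.

gcd(78, 84) = 6. If n ≡ 67 (mod 78) and n ≡ 41 (mod 84), then n ≡ 67 (mod 6) and n ≡ 41 (mod 6).
However 67 ≡ 1 and 41 ≡ 5 (mod 6), and 1 ≠ 5.
Therefore no such n exists.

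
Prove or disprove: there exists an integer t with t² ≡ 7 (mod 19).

Take t = 8. Then 8² = 64 = 3·19 + 7, so 8² ≡ 7 (mod 19).

t = 8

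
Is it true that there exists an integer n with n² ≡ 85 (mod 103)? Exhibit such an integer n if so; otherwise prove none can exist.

There is no such integer.

Apply Euler's criterion with the prime 103: 85 is a quadratic residue iff 85^51 ≡ 1 (mod 103), and a non-residue iff it is ≡ −1.
Squaring successively (mod 103): 85^2 = 7225 ≡ 15; 85^4 ≡ 15² = 225 ≡ 19; 85^8 ≡ 19² = 361 ≡ 52; 85^16 ≡ 52² = 2704 ≡ 26; 85^32 ≡ 26² = 676 ≡ 58.
Since 51 = 32 + 16 + 2 + 1, 85^51 ≡ 58 · 26 · 15 · 85; multiplying out mod 103: 58·26 = 1508 ≡ 66, then 66·15 = 990 ≡ 63, then 63·85 = 5355 ≡ 102. Thus 85^51 ≡ 102 ≡ −1 (mod 103).
By Euler's criterion 85 is a quadratic non-residue mod 103: no n satisfies n² ≡ 85 (mod 103).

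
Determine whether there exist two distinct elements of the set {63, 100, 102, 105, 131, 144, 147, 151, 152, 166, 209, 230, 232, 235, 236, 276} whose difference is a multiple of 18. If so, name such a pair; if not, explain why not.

Residues mod 18: 63↦9, 100↦10, 102↦12, 105↦15, 131↦5, 144↦0, 147↦3, 151↦7, 152↦8, 166↦4, 209↦11, 230↦14, 232↦16, 235↦1, 236↦2, 276↦6.
These 16 residues are pairwise different, hence no difference of two elements is divisible by 18.

No such pair exists.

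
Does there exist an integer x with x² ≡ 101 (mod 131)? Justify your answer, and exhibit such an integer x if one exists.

Take x = 106. Then 106² = 11236 = 85·131 + 101, so 106² ≡ 101 (mod 131).

x = 106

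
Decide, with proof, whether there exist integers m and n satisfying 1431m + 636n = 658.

Any value of 1431m + 636n is a multiple of gcd(1431, 636) = 159.
But 658 = 159·4 + 22, so 159 ∤ 658.
Hence no integers m, n satisfy the equation.

No such integers exist.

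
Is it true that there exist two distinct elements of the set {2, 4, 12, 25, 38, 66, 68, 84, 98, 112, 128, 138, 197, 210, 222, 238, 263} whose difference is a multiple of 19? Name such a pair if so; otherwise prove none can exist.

No such pair exists.

Reduce each element modulo 19: 2↦2, 4↦4, 12↦12, 25↦6, 38↦0, 66↦9, 68↦11, 84↦8, 98↦3, 112↦17, 128↦14, 138↦5, 197↦7, 210↦1, 222↦13, 238↦10, 263↦16.
These 17 residues are pairwise different, hence no difference of two elements is divisible by 19.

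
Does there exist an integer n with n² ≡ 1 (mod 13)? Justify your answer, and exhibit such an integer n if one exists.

n = 12

Take n = 12. Then 12² = 144 = 11·13 + 1, so 12² ≡ 1 (mod 13).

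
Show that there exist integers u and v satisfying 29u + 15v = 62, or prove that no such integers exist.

Since gcd(29, 15) = 1, every integer is an integer combination of 29 and 15.
Euclidean algorithm: 29 = 1·15 + 14, 15 = 1·14 + 1, 14 = 14·1 + 0.
Working back up the chain: 1 = 15 − 1·14 = 15 − (29 − 1·15) = −29 + 2·15. So 29·(-1) + 15·2 = 1.
Scaling by 62 gives the particular solution (u, v) = (-62, 124).
Adding 5·15 to u and subtracting 5·29 from v gives the tidier solution (13, -21).
Indeed 29·13 + 15·(-21) = 377 − 315 = 62.

u = 13, v = -21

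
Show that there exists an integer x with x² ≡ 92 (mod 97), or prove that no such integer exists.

97 is prime, so by Euler's criterion 92 is a square mod 97 iff 92^((97−1)/2) = 92^48 ≡ 1 (mod 97).
Squaring successively (mod 97): 92^2 = 8464 ≡ 25; 92^4 ≡ 25² = 625 ≡ 43; 92^8 ≡ 43² = 1849 ≡ 6; 92^16 ≡ 6² = 36 ≡ 36; 92^32 ≡ 36² = 1296 ≡ 35.
Since 48 = 32 + 16, 92^48 ≡ 35 · 36; multiplying out mod 97: 35·36 = 1260 ≡ 96. Thus 92^48 ≡ 96 ≡ −1 (mod 97).
By Euler's criterion 92 is a quadratic non-residue mod 97: no x satisfies x² ≡ 92 (mod 97).

No such integer exists.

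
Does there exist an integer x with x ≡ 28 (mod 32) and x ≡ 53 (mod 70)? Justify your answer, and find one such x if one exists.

No such integer exists.

Reduce both congruences modulo 2, which divides 32 and 70: they say x ≡ 28 (mod 2) and x ≡ 53 (mod 2).
These are incompatible: 28 − 53 = -25 is not divisible by 2.
So no integer satisfies both congruences.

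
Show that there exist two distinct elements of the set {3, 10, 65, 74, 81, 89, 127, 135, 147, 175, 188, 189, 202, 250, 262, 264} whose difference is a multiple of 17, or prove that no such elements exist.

Reduce each element modulo 17: 3↦3, 10↦10, 65↦14, 74↦6, 81↦13, 89↦4, 127↦8, 135↦16, 147↦11, 175↦5, 188↦1, 189↦2, 202↦15, 250↦12, 262↦7, 264↦9.
No residue repeats among the 16 elements, so no pair has difference ≡ 0 (mod 17).

No such pair exists.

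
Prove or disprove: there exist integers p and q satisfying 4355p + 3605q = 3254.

Any value of 4355p + 3605q is a multiple of gcd(4355, 3605) = 5.
But 3254 = 5·650 + 4, so 5 ∤ 3254.
So the equation is unsolvable over ℤ.

No, no such integers exist.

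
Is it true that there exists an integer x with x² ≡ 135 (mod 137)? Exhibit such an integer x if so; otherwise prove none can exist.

x = 51

x = 51 works: 51² = 2601, and 2601 − 135 = 2466 = 18·137.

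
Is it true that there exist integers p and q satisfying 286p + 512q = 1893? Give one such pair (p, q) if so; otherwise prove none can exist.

Any value of 286p + 512q is a multiple of gcd(286, 512) = 2.
But 1893 = 2·946 + 1, so 2 ∤ 1893.
Hence no integers p, q satisfy the equation.

No such integers exist.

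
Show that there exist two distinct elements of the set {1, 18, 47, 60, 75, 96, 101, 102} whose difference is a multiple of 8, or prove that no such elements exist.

Residues mod 8: 1↦1, 18↦2, 47↦7, 60↦4, 75↦3, 96↦0, 101↦5, 102↦6.
No residue repeats among the 8 elements, so no pair has difference ≡ 0 (mod 8).

No such pair exists.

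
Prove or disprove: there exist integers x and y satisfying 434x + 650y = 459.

No, no such integers exist.

Both 434 and 650 are divisible by gcd(434, 650) = 2, hence so is any combination 434x + 650y.
However 459 leaves remainder 1 on division by 2.
Hence no integers x, y satisfy the equation.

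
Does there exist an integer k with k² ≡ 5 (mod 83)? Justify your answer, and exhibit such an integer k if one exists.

No such integer exists.

Apply Euler's criterion with the prime 83: 5 is a quadratic residue iff 5^41 ≡ 1 (mod 83), and a non-residue iff it is ≡ −1.
Squaring successively (mod 83): 5^2 = 25 ≡ 25; 5^4 ≡ 25² = 625 ≡ 44; 5^8 ≡ 44² = 1936 ≡ 27; 5^16 ≡ 27² = 729 ≡ 65; 5^32 ≡ 65² = 4225 ≡ 75.
Since 41 = 32 + 8 + 1, 5^41 ≡ 75 · 27 · 5; multiplying out mod 83: 75·27 = 2025 ≡ 33, then 33·5 = 165 ≡ 82. Thus 5^41 ≡ 82 ≡ −1 (mod 83).
By Euler's criterion 5 is a quadratic non-residue mod 83: no k satisfies k² ≡ 5 (mod 83).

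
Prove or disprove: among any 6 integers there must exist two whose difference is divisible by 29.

Take the 6 consecutive integers 16, 17, …, 21: their residues mod 29 are all distinct because 6 ≤ 29.
The differences between them range over 1, …, 5, none of which is divisible by 29.

No; for instance {16, 17, 18, 19, 20, 21} is a counterexample.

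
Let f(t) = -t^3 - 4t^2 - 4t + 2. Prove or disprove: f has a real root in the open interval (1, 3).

No such root exists.

f(1) = -7 and f(3) = -73, both negative, so a sign-change argument is unavailable; we show f keeps this sign on the whole interval.
Shift to the endpoint 1: with t = 1 + u (0 < u < 2), one computes f(1 + u) = -u^3 - 7u^2 - 15u - 7.
All 4 nonzero coefficients of this polynomial in u are negative; hence for u > 0 the value is a sum of negative terms (the constant -7 among them).
Therefore f(t) < 0 throughout (1, 3), and f has no zero there.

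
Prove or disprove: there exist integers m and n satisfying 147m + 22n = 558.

m = 2, n = 12

147 and 22 are coprime, so 147m + 22n ranges over all of ℤ.
Dividing repeatedly: 147 = 6·22 + 15, 22 = 1·15 + 7, 15 = 2·7 + 1, 7 = 7·1 + 0.
Unwinding: 1 = 15 − 2·7 = 15 − 2·(22 − 1·15) = −2·22 + 3·15 = −2·22 + 3·(147 − 6·22) = 3·147 − 20·22, i.e. 147·3 + 22·(-20) = 1.
Times 558: 147·1674 + 22·(-11160) = 558, so (1674, -11160) solves it.
Shifting by a multiple of (22, −147) keeps it a solution: m = 1674 − 76·22 = 2, n = -11160 + 76·147 = 12.
Indeed 147·2 + 22·12 = 294 + 264 = 558.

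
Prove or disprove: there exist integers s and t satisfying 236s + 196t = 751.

No such integers exist.

Both 236 and 196 are divisible by gcd(236, 196) = 4, hence so is any combination 236s + 196t.
However 751 leaves remainder 3 on division by 4.
So the equation is unsolvable over ℤ.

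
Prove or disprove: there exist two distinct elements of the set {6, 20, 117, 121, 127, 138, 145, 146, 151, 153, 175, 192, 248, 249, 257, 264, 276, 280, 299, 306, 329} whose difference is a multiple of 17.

Reduce each element mod 17: 6↦6, 20↦3, 117↦15, 121↦2, 127↦8, 138↦2, 145↦9, 146↦10, 151↦15, 153↦0, 175↦5, 192↦5, 248↦10, 249↦11, 257↦2, 264↦9, 276↦4, 280↦8, 299↦10, 306↦0, 329↦6. The residue 6 repeats (at 6 and 329), and 329 − 6 = 323 = 19·17.

6 and 329 are such a pair.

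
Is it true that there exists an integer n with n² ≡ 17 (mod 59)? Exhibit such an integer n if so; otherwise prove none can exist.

n = 28

Take n = 28. Then 28² = 784 = 13·59 + 17, so 28² ≡ 17 (mod 59).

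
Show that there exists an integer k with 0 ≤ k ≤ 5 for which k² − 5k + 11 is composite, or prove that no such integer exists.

The values for k = 0, 1, …, 5 are 11, 7, 5, 5, 7, 11, and each of these is prime.
So no value in the range makes the expression composite.

There is no such integer k in that range.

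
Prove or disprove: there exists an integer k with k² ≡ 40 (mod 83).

k = 17 works: 17² = 289, and 289 − 40 = 249 = 3·83.

k = 17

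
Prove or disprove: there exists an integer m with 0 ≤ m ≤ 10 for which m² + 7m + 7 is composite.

m = 4

At m = 4: 4² + 7·4 + 7 = 51 = 3·17, which is composite.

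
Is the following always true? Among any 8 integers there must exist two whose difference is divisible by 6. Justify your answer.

Partition the integers by their residue mod 6; there are 6 classes.
With 8 integers and only 6 classes, the pigeonhole principle forces two of them, say a and b, into the same class.
Then a ≡ b (mod 6), i.e. 6 ∣ (a − b).

Yes.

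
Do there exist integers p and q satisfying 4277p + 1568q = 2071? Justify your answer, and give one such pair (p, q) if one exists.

Both 4277 and 1568 are divisible by gcd(4277, 1568) = 7, hence so is any combination 4277p + 1568q.
But 2071 = 7·295 + 6, so 7 ∤ 2071.
Hence no integers p, q satisfy the equation.

There are no such integers.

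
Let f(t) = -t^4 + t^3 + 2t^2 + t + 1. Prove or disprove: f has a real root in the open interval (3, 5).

f(3) = -32 and f(5) = -444, both negative, so a sign-change argument is unavailable; we show f keeps this sign on the whole interval.
Substitute t = 3 + u, where 0 < u < 2 on the interval. Expanding, f(3 + u) = -u^4 - 11u^3 - 43u^2 - 68u - 32.
The nonzero coefficients here are all negative, so for u > 0 every term is negative (or zero), and the constant term -32 is strictly negative.
So f is strictly negative on (3, 5); no root exists in the interval.

No.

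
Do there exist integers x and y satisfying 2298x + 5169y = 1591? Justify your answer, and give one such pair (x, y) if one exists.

There are no such integers.

Both 2298 and 5169 are divisible by gcd(2298, 5169) = 3, hence so is any combination 2298x + 5169y.
However 1591 leaves remainder 1 on division by 3.
Hence no integers x, y satisfy the equation.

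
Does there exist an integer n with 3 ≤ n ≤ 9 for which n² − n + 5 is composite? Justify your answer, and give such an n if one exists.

n = 6

At n = 6: 6² − 6 + 5 = 35 = 5·7, which is composite.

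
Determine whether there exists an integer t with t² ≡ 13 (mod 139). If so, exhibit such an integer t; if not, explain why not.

t = 98 works: 98² = 9604, and 9604 − 13 = 9591 = 69·139.

t = 98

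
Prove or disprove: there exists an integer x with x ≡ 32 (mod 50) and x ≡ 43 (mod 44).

No, no such integer exists.

gcd(50, 44) = 2. If x ≡ 32 (mod 50) and x ≡ 43 (mod 44), then x ≡ 32 (mod 2) and x ≡ 43 (mod 2).
However 32 ≡ 0 and 43 ≡ 1 (mod 2), and 0 ≠ 1.
Therefore no such x exists.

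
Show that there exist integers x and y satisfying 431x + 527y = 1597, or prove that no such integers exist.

431 and 527 are coprime, so 431x + 527y ranges over all of ℤ.
Dividing repeatedly: 527 = 1·431 + 96, 431 = 4·96 + 47, 96 = 2·47 + 2, 47 = 23·2 + 1, 2 = 2·1 + 0.
Working back up the chain: 1 = 47 − 23·2 = 47 − 23·(96 − 2·47) = −23·96 + 47·47 = −23·96 + 47·(431 − 4·96) = 47·431 − 211·96 = 47·431 − 211·(527 − 1·431) = −211·527 + 258·431. So 431·258 + 527·(-211) = 1.
Scaling by 1597 gives the particular solution (x, y) = (412026, -336967).
The general solution is x = 412026 + 527k, y = -336967 − 431k; taking k = -781 gives the smaller pair x = 439, y = -356.
Check: 431·439 + 527·(-356) = 189209 − 187612 = 1597. ✓

x = 439, y = -356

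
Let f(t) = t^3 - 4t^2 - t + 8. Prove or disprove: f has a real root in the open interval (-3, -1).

Such a root exists.

f(-3) = -52 and f(-1) = 4, which have opposite signs.
Since f is a polynomial it is continuous on [-3, -1].
By the Intermediate Value Theorem, f takes the value 0 somewhere in the open interval.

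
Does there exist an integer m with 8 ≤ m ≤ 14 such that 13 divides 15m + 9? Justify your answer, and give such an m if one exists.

No such integer m in that range exists.

For m = 8, 9, …, 14 the values of 15m + 9 modulo 13 are 12, 1, 3, 5, 7, 9, 11 respectively.
Since 0 is absent from this list, 13 ∤ 15m + 9 for every m with 8 ≤ m ≤ 14.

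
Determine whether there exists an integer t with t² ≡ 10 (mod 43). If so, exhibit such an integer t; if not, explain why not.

t = 15

t = 15 works: 15² = 225, and 225 − 10 = 215 = 5·43.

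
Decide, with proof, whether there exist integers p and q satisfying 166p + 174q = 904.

Since gcd(166, 174) = 2 and 904 = 2·452, Bézout's identity guarantees a solution.
Dividing through by 2 reduces the equation to 83p + 87q = 452.
Run the Euclidean algorithm on 87 and 83: 87 = 1·83 + 4, 83 = 20·4 + 3, 4 = 1·3 + 1, 3 = 3·1 + 0.
Working back up the chain: 1 = 4 − 1·3 = 4 − (83 − 20·4) = −83 + 21·4 = −83 + 21·(87 − 1·83) = 21·87 − 22·83. So 83·(-22) + 87·21 = 1.
Scaling by 452 gives the particular solution (p, q) = (-9944, 9492).
Adding 115·87 to p and subtracting 115·83 from q gives the tidier solution (61, -53).
Check: 166·61 + 174·(-53) = 10126 − 9222 = 904. ✓

p = 61, q = -53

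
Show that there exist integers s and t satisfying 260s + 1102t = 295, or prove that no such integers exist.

There are no such integers.

Both 260 and 1102 are divisible by gcd(260, 1102) = 2, hence so is any combination 260s + 1102t.
But 295 = 2·147 + 1, so 2 ∤ 295.
Therefore 260s + 1102t = 295 has no solution in integers.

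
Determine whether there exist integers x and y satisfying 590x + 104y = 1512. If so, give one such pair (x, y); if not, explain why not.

x = 32, y = -167

Since gcd(590, 104) = 2 and 1512 = 2·756, Bézout's identity guarantees a solution.
Dividing through by 2 reduces the equation to 295x + 52y = 756.
Run the Euclidean algorithm on 295 and 52: 295 = 5·52 + 35, 52 = 1·35 + 17, 35 = 2·17 + 1, 17 = 17·1 + 0.
Back-substituting, 1 = 35 − 2·17 = 35 − 2·(52 − 1·35) = −2·52 + 3·35 = −2·52 + 3·(295 − 5·52) = 3·295 − 17·52; that is, 295·3 + 52·(-17) = 1.
Scaling by 756 gives the particular solution (x, y) = (2268, -12852).
The general solution is x = 2268 + 52k, y = -12852 − 295k; taking k = -43 gives the smaller pair x = 32, y = -167.
Check: 590·32 + 104·(-167) = 18880 − 17368 = 1512. ✓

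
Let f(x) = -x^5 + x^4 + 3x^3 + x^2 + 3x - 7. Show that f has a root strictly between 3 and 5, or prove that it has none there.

No.

f(3) = -70 and f(5) = -2092, both negative, so a sign-change argument is unavailable; we show f keeps this sign on the whole interval.
Shift to the endpoint 3: with x = 3 + u (0 < u < 2), one computes f(3 + u) = -u^5 - 14u^4 - 75u^3 - 188u^2 - 207u - 70.
The nonzero coefficients here are all negative, so for u > 0 every term is negative (or zero), and the constant term -70 is strictly negative.
So f is strictly negative on (3, 5); no root exists in the interval.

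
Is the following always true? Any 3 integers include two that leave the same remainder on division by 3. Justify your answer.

No; for instance {4, 5, 6} is a counterexample.

Take the 3 consecutive integers 4, 5, 6: their residues mod 3 are all distinct because 3 ≤ 3.
Hence this collection has no pair with equal remainders mod 3, disproving the claim.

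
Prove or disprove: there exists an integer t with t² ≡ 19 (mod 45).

t = 28

Take t = 28. Then 28² = 784 = 17·45 + 19, so 28² ≡ 19 (mod 45).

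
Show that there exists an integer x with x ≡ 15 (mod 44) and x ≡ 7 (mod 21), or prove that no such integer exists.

x = 763

Since 44 and 21 share no common factor, CRT says the pair of congruences has a solution (unique mod 924).
Write x = 15 + 44t and require 15 + 44t ≡ 7 (mod 21), i.e. 44t ≡ 13 (mod 21).
44 ≡ 2 (mod 21), so this reads 2t ≡ 13 (mod 21). To invert 2 modulo 21: 21 = 10·2 + 1, 2 = 2·1 + 0, and unwinding, 1 = 21 − 10·2. Thus 2⁻¹ ≡ -10 ≡ 11 (mod 21).
Multiplying by 11: t ≡ 11·13 = 143 ≡ 17 (mod 21).
Taking t = 17 gives x = 15 + 44·17 = 763.
Verify: 763 = 17·44 + 15 and 763 = 36·21 + 7. ✓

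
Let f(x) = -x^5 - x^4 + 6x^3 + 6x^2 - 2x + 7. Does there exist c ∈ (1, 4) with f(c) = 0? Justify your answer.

f(1) = 15 and f(4) = -801, which have opposite signs.
Since f is a polynomial it is continuous on [1, 4].
By the Intermediate Value Theorem f must vanish at some point of (1, 4).

Yes, such a c exists.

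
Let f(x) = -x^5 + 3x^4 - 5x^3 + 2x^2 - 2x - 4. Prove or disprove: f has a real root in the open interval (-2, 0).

f(-2) = 128 and f(0) = -4, which have opposite signs.
f is continuous everywhere (it is a polynomial), in particular on [-2, 0].
By the Intermediate Value Theorem, f takes the value 0 somewhere in the open interval.

Yes, f has a root in the interval.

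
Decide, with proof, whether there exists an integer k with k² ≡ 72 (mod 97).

k = 13

k = 13 works: 13² = 169, and 169 − 72 = 97 = 1·97.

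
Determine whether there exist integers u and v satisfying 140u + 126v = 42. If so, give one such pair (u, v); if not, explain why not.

u = 3, v = -3

Since gcd(140, 126) = 14 and 42 = 14·3, Bézout's identity guarantees a solution.
Dividing through by 14 reduces the equation to 10u + 9v = 3.
Run the Euclidean algorithm on 10 and 9: 10 = 1·9 + 1, 9 = 9·1 + 0.
Unwinding: 1 = 10 − 1·9, i.e. 10·1 + 9·(-1) = 1.
Scaling by 3 gives the particular solution (u, v) = (3, -3).
Indeed 140·3 + 126·(-3) = 420 − 378 = 42.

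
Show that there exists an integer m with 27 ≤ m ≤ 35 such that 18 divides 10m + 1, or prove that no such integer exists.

There is no such integer m in that range.

The values of 10m + 1 for m = 27, 28, …, 35 are 271, 281, 291, 301, 311, 321, 331, 341, 351; reduced mod 18 these are 1, 11, 3, 13, 5, 15, 7, 17, 9.
Since 0 is absent from this list, 18 ∤ 10m + 1 for every m with 27 ≤ m ≤ 35.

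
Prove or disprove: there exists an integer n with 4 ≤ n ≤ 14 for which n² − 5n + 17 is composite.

n = 13

At n = 13: 13² − 5·13 + 17 = 121 = 11·11, which is composite.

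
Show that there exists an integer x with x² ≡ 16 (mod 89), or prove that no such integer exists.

Take x = 4. Then 4² = 16, and since 0 ≤ 16 < 89 this is already reduced: 4² ≡ 16 (mod 89).

x = 4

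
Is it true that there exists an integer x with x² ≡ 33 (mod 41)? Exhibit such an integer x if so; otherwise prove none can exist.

x = 22

Take x = 22. Then 22² = 484 = 11·41 + 33, so 22² ≡ 33 (mod 41).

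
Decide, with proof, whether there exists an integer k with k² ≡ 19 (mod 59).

k = 14

Take k = 14. Then 14² = 196 = 3·59 + 19, so 14² ≡ 19 (mod 59).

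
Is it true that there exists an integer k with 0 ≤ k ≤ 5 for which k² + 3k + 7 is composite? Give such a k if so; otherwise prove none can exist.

k = 4

At k = 4: 4² + 3·4 + 7 = 35 = 5·7, which is composite.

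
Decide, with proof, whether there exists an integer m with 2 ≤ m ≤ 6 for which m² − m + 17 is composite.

The values for m = 2, 3, …, 6 are 19, 23, 29, 37, 47, and each of these is prime.
So no value in the range makes the expression composite.

There is no such integer m in that range.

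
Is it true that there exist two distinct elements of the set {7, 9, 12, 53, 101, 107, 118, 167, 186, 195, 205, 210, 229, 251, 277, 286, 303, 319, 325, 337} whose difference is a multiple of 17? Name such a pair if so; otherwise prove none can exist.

53 mod 17 = 2 and 325 mod 17 = 2, so 325 − 53 = 272 = 16·17.

53 and 325 are such a pair.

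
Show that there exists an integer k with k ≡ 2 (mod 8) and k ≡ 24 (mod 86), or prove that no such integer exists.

The moduli are not coprime: gcd(8, 86) = 2. Compatibility requires 2 ∣ (24 − 2) = 22, which holds, so solutions exist.
Put k = 2 + 8t, so we need 8t ≡ 22 (mod 86), equivalently (divide by 2) 4t ≡ 11 (mod 43).
Since 4·11 = 44 = 1·43 + 1, the inverse of 4 mod 43 is 11.
Therefore t ≡ 11·11 = 121 ≡ 35 (mod 43).
Then k = 2 + 8·35 = 282.
Check: 282 mod 8 = 2, 282 mod 86 = 24. ✓

k = 282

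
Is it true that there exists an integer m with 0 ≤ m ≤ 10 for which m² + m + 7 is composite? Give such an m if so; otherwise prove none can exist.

At m = 7: 7² + 7 + 7 = 63 = 3·21, which is composite.

m = 7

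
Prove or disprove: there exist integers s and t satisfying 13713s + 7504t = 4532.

No such integers exist.

Any value of 13713s + 7504t is a multiple of gcd(13713, 7504) = 7.
But 4532 is not a multiple of 7 (it leaves remainder 3).
So the equation is unsolvable over ℤ.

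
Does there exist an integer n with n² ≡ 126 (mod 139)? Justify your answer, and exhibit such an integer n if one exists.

No such integer exists.

139 is prime, so by Euler's criterion 126 is a square mod 139 iff 126^((139−1)/2) = 126^69 ≡ 1 (mod 139).
Repeated squaring mod 139: 126^2 = 15876 ≡ 30; 126^4 ≡ 30² = 900 ≡ 66; 126^8 ≡ 66² = 4356 ≡ 47; 126^16 ≡ 47² = 2209 ≡ 124; 126^32 ≡ 124² = 15376 ≡ 86; 126^64 ≡ 86² = 7396 ≡ 29.
Since 69 = 64 + 4 + 1, 126^69 ≡ 29 · 66 · 126; multiplying out mod 139: 29·66 = 1914 ≡ 107, then 107·126 = 13482 ≡ 138. Thus 126^69 ≡ 138 ≡ −1 (mod 139).
By Euler's criterion 126 is a quadratic non-residue mod 139: no n satisfies n² ≡ 126 (mod 139).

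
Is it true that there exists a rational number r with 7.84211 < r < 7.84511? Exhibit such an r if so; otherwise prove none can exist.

r = 251/32

Scale by 32: the interval becomes (250.94752, 251.04352), which contains the integer 251.
So r = 251/32 works: it is a ratio of integers, and dividing 32·7.84211 < 251 < 32·7.84511 through by 32 gives 7.84211 < 251/32 < 7.84511.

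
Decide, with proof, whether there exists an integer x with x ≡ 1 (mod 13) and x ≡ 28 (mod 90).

Since 13 and 90 share no common factor, CRT says the pair of congruences has a solution (unique mod 1170).
Write x = 1 + 13t and require 1 + 13t ≡ 28 (mod 90), i.e. 13t ≡ 27 (mod 90).
To invert 13 modulo 90: 90 = 6·13 + 12, 13 = 1·12 + 1, 12 = 12·1 + 0, and unwinding, 1 = 13 − 1·12 = 13 − (90 − 6·13) = −90 + 7·13. Thus 13⁻¹ ≡ 7 (mod 90).
Therefore t ≡ 7·27 = 189 ≡ 9 (mod 90).
Taking t = 9 gives x = 1 + 13·9 = 118.
Verify: 118 = 9·13 + 1 and 118 = 1·90 + 28. ✓

x = 118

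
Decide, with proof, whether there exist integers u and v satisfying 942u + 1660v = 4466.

Since gcd(942, 1660) = 2 and 4466 = 2·2233, Bézout's identity guarantees a solution.
Dividing through by 2 reduces the equation to 471u + 830v = 2233.
Run the Euclidean algorithm on 830 and 471: 830 = 1·471 + 359, 471 = 1·359 + 112, 359 = 3·112 + 23, 112 = 4·23 + 20, 23 = 1·20 + 3, 20 = 6·3 + 2, 3 = 1·2 + 1, 2 = 2·1 + 0.
Working back up the chain: 1 = 3 − 1·2 = 3 − (20 − 6·3) = −20 + 7·3 = −20 + 7·(23 − 1·20) = 7·23 − 8·20 = 7·23 − 8·(112 − 4·23) = −8·112 + 39·23 = −8·112 + 39·(359 − 3·112) = 39·359 − 125·112 = 39·359 − 125·(471 − 1·359) = −125·471 + 164·359 = −125·471 + 164·(830 − 1·471) = 164·830 − 289·471. So 471·(-289) + 830·164 = 1.
Times 2233: 471·(-645337) + 830·366212 = 2233, so (-645337, 366212) solves it.
The general solution is u = -645337 + 830k, v = 366212 − 471k; taking k = 778 gives the smaller pair u = 403, v = -226.
Check: 942·403 + 1660·(-226) = 379626 − 375160 = 4466. ✓

u = 403, v = -226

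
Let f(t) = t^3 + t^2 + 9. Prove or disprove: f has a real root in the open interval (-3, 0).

Such a root exists.

f(-3) = -9 and f(0) = 9, which have opposite signs.
As a polynomial, f is continuous on every closed interval.
By the Intermediate Value Theorem, f takes the value 0 somewhere in the open interval.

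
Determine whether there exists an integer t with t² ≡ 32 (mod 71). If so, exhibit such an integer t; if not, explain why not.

t = 23 works: 23² = 529, and 529 − 32 = 497 = 7·71.

t = 23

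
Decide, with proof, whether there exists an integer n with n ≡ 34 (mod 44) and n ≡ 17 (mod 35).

n = 122

Since 44 and 35 share no common factor, CRT says the pair of congruences has a solution (unique mod 1540).
Any solution of the first congruence is n = 34 + 44t; substituting into the second, 44t ≡ 17 − 34 ≡ 18 (mod 35).
44 ≡ 9 (mod 35), so this reads 9t ≡ 18 (mod 35). Note 9·4 = 36 ≡ 1 (mod 35) (as 36 − 1 = 1·35), so 9⁻¹ ≡ 4.
Therefore t ≡ 4·18 = 72 ≡ 2 (mod 35).
With t = 2: n = 34 + 44·2 = 122.
Check: 122 mod 44 = 34, 122 mod 35 = 17. ✓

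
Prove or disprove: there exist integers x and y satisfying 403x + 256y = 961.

Since gcd(403, 256) = 1, every integer is an integer combination of 403 and 256.
Run the Euclidean algorithm on 403 and 256: 403 = 1·256 + 147, 256 = 1·147 + 109, 147 = 1·109 + 38, 109 = 2·38 + 33, 38 = 1·33 + 5, 33 = 6·5 + 3, 5 = 1·3 + 2, 3 = 1·2 + 1, 2 = 2·1 + 0.
Working back up the chain: 1 = 3 − 1·2 = 3 − (5 − 1·3) = −5 + 2·3 = −5 + 2·(33 − 6·5) = 2·33 − 13·5 = 2·33 − 13·(38 − 1·33) = −13·38 + 15·33 = −13·38 + 15·(109 − 2·38) = 15·109 − 43·38 = 15·109 − 43·(147 − 1·109) = −43·147 + 58·109 = −43·147 + 58·(256 − 1·147) = 58·256 − 101·147 = 58·256 − 101·(403 − 1·256) = −101·403 + 159·256. So 403·(-101) + 256·159 = 1.
Multiplying through by 961: x = (-101)·961 = -97061, y = 159·961 = 152799 is a solution.
Shifting by a multiple of (256, −403) keeps it a solution: x = -97061 + 380·256 = 219, y = 152799 − 380·403 = -341.
Check: 403·219 + 256·(-341) = 88257 − 87296 = 961. ✓

x = 219, y = -341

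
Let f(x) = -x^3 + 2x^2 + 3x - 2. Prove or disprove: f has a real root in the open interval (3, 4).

No such root exists.

f(3) = -2 and f(4) = -22, both negative, so a sign-change argument is unavailable; we show f keeps this sign on the whole interval.
Shift to the endpoint 3: with x = 3 + u (0 < u < 1), one computes f(3 + u) = -u^3 - 7u^2 - 12u - 2.
All 4 nonzero coefficients of this polynomial in u are negative; hence for u > 0 the value is a sum of negative terms (the constant -2 among them).
So f is strictly negative on (3, 4); no root exists in the interval.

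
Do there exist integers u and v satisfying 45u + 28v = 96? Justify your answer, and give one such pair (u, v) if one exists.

u = 4, v = -3

Since gcd(45, 28) = 1, every integer is an integer combination of 45 and 28.
Dividing repeatedly: 45 = 1·28 + 17, 28 = 1·17 + 11, 17 = 1·11 + 6, 11 = 1·6 + 5, 6 = 1·5 + 1, 5 = 5·1 + 0.
Back-substituting, 1 = 6 − 1·5 = 6 − (11 − 1·6) = −11 + 2·6 = −11 + 2·(17 − 1·11) = 2·17 − 3·11 = 2·17 − 3·(28 − 1·17) = −3·28 + 5·17 = −3·28 + 5·(45 − 1·28) = 5·45 − 8·28; that is, 45·5 + 28·(-8) = 1.
Scaling by 96 gives the particular solution (u, v) = (480, -768).
Subtracting 17·28 from u and adding 17·45 to v gives the tidier solution (4, -3).
Indeed 45·4 + 28·(-3) = 180 − 84 = 96.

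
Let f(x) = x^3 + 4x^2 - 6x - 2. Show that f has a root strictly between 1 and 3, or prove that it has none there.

Such a root exists.

f(1) = -3 and f(3) = 43, which have opposite signs.
Since f is a polynomial it is continuous on [1, 3].
By the Intermediate Value Theorem f must vanish at some point of (1, 3).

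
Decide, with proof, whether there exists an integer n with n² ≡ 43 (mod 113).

113 is prime, so by Euler's criterion 43 is a square mod 113 iff 43^((113−1)/2) = 43^56 ≡ 1 (mod 113).
Squaring successively (mod 113): 43^2 = 1849 ≡ 41; 43^4 ≡ 41² = 1681 ≡ 99; 43^8 ≡ 99² = 9801 ≡ 83; 43^16 ≡ 83² = 6889 ≡ 109; 43^32 ≡ 109² = 11881 ≡ 16.
Since 56 = 32 + 16 + 8, 43^56 ≡ 16 · 109 · 83; multiplying out mod 113: 16·109 = 1744 ≡ 49, then 49·83 = 4067 ≡ 112. Thus 43^56 ≡ 112 ≡ −1 (mod 113).
The value −1 means 43 is a non-residue modulo 113, so n² ≡ 43 (mod 113) is impossible.

No such integer exists.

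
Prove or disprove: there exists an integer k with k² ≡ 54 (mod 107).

No, no such integer exists.

107 is prime, so by Euler's criterion 54 is a square mod 107 iff 54^((107−1)/2) = 54^53 ≡ 1 (mod 107).
Repeated squaring mod 107: 54^2 = 2916 ≡ 27; 54^4 ≡ 27² = 729 ≡ 87; 54^8 ≡ 87² = 7569 ≡ 79; 54^16 ≡ 79² = 6241 ≡ 35; 54^32 ≡ 35² = 1225 ≡ 48.
Since 53 = 32 + 16 + 4 + 1, 54^53 ≡ 48 · 35 · 87 · 54; multiplying out mod 107: 48·35 = 1680 ≡ 75, then 75·87 = 6525 ≡ 105, then 105·54 = 5670 ≡ 106. Thus 54^53 ≡ 106 ≡ −1 (mod 107).
The value −1 means 54 is a non-residue modulo 107, so k² ≡ 54 (mod 107) is impossible.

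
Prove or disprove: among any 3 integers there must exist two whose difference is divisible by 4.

No, the set {13, 14, 15} is a counterexample.

Take the 3 consecutive integers 13, 14, 15: their residues mod 4 are all distinct because 3 ≤ 4.
The differences between them range over 1, …, 2, none of which is divisible by 4.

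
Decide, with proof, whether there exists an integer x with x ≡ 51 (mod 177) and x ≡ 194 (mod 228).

Reduce both congruences modulo 3, which divides 177 and 228: they say x ≡ 51 (mod 3) and x ≡ 194 (mod 3).
However 51 ≡ 0 and 194 ≡ 2 (mod 3), and 0 ≠ 2.
Therefore no such x exists.

There is no such integer.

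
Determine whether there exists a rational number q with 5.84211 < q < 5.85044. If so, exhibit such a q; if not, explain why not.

Scale by 13: the interval becomes (75.94743, 76.05572), which contains the integer 76.
So q = 76/13 works: it is a ratio of integers, and dividing 13·5.84211 < 76 < 13·5.85044 through by 13 gives 5.84211 < 76/13 < 5.85044.

q = 76/13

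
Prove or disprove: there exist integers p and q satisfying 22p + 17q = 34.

p = 0, q = 2

22 and 17 are coprime, so 22p + 17q ranges over all of ℤ.
Dividing repeatedly: 22 = 1·17 + 5, 17 = 3·5 + 2, 5 = 2·2 + 1, 2 = 2·1 + 0.
Working back up the chain: 1 = 5 − 2·2 = 5 − 2·(17 − 3·5) = −2·17 + 7·5 = −2·17 + 7·(22 − 1·17) = 7·22 − 9·17. So 22·7 + 17·(-9) = 1.
Scaling by 34 gives the particular solution (p, q) = (238, -306).
Subtracting 14·17 from p and adding 14·22 to q gives the tidier solution (0, 2).
Check: 22·0 + 17·2 = 0 + 34 = 34. ✓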